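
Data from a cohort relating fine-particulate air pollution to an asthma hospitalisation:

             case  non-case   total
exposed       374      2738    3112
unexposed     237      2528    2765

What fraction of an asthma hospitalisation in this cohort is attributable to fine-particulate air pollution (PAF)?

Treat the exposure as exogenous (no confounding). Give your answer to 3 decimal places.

p₁ = P(outcome | exposed) = 374/3112 = 0.12018
p₀ = P(outcome | unexposed) = 237/2765 = 0.085714
Exposure prevalence π = 3112/5877 = 0.52952; overall risk P(Y=1) = 0.10396.
Under exogeneity, PAF = [P(Y=1) − p₀]/P(Y=1).
PAF = (0.10396 − 0.085714) / 0.10396 ≈ 0.1755

PAF ≈ 0.176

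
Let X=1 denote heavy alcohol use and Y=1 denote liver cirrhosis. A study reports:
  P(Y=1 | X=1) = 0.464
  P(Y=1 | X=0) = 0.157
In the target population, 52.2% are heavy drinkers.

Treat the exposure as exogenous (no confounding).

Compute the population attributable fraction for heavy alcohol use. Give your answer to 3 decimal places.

Let p₁ = 0.464, p₀ = 0.157.
Overall risk P(Y=1) = π·p₁ + (1−π)·p₀ = 0.522×0.464 + 0.478×0.157 = 0.31725.
Under exogeneity, PAF = [P(Y=1) − p₀] / P(Y=1).
PAF = (0.31725 − 0.157) / 0.31725 ≈ 0.5051

PAF ≈ 0.505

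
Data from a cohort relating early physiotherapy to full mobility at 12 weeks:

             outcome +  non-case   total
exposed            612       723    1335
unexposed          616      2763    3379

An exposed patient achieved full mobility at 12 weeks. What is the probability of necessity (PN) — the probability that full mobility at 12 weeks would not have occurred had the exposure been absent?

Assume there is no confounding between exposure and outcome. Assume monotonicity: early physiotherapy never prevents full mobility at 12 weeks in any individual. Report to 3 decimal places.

p₁ = P(outcome | exposed) = 612/1335 = 0.45843
p₀ = P(outcome | unexposed) = 616/3379 = 0.1823
Under exogeneity and monotonicity, PN = (p₁ − p₀)/p₁.
PN = (0.45843 − 0.1823) / 0.45843 ≈ 0.6023

PN ≈ 0.602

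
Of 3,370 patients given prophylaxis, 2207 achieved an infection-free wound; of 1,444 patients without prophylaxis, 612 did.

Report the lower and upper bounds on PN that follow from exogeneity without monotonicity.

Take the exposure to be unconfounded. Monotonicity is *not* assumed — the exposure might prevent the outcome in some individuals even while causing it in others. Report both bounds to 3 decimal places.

0.353 ≤ PN ≤ 0.880

p₁ = P(outcome | exposed) = 2207/3370 = 0.6549
p₀ = P(outcome | unexposed) = 612/1444 = 0.42382
Under exogeneity alone the bounds on PN are max{0,(p₁−p₀)/p₁} ≤ PN ≤ min{1,(1−p₀)/p₁}.
  lower = (p₁ − p₀)/p₁ = 0.23107 / 0.6549 ≈ 0.3528
  upper = min{1, (1 − p₀)/p₁} = 0.57618 / 0.6549 ≈ 0.8798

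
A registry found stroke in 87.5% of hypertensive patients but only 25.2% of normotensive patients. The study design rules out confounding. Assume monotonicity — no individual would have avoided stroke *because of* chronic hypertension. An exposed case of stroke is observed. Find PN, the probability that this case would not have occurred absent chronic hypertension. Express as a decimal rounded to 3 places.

p₁ = 0.875, p₀ = 0.252.
Under exogeneity and monotonicity, PN = (p₁ − p₀) / p₁.
PN = (0.875 − 0.252) / 0.875 = 0.623 / 0.875 ≈ 0.7120

PN ≈ 0.712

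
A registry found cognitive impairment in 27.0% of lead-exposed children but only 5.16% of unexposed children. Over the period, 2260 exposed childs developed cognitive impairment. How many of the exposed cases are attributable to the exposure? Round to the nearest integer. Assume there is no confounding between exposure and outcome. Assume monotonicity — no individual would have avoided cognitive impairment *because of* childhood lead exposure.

p₁ = 0.27, p₀ = 0.0516.
PN = (p₁ − p₀)/p₁ = (0.27 − 0.0516) / 0.27 ≈ 0.80889.
Attributable cases ≈ PN × (exposed cases) = 0.80889 × 2260 ≈ 1828.09.

about 1828 cases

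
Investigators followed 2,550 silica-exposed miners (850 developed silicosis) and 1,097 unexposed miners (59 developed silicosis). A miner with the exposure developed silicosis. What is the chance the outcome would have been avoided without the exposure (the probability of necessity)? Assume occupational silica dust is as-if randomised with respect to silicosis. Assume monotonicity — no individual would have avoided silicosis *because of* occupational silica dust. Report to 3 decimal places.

PN ≈ 0.839

p₁ = P(outcome | exposed) = 850/2550 = 0.33333
p₀ = P(outcome | unexposed) = 59/1097 = 0.053783
Under exogeneity and monotonicity, PN = (p₁ − p₀) / p₁.
PN = (0.33333 − 0.053783) / 0.33333 = 0.27955 / 0.33333 ≈ 0.8387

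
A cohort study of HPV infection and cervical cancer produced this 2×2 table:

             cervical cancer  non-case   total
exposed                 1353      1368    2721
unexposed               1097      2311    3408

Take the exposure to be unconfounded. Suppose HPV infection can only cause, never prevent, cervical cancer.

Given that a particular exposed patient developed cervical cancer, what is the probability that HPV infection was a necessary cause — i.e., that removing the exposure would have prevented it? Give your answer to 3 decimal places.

p₁ = P(outcome | exposed) = 1353/2721 = 0.49724
p₀ = P(outcome | unexposed) = 1097/3408 = 0.32189
Under exogeneity and monotonicity, PN = (p₁ − p₀)/p₁.
PN = (0.49724 − 0.32189) / 0.49724 ≈ 0.3527

PN ≈ 0.353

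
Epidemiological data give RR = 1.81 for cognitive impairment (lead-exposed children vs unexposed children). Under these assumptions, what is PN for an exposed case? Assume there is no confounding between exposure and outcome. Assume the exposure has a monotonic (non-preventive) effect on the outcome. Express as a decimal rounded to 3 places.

Under exogeneity and monotonicity, PN = (RR − 1) / RR = 1 − 1/RR.
PN = (1.81 − 1) / 1.81 = 0.81 / 1.81 ≈ 0.4475

PN ≈ 0.448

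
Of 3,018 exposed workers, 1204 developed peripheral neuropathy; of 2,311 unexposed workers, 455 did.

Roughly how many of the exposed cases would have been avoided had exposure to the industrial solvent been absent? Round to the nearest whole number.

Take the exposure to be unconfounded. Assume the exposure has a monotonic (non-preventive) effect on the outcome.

about 610 cases

p₁ = P(outcome | exposed) = 1204/3018 = 0.39894
p₀ = P(outcome | unexposed) = 455/2311 = 0.19688
PN = (p₁ − p₀)/p₁ = (0.39894 − 0.19688) / 0.39894 ≈ 0.50648.
Attributable cases ≈ PN × (exposed cases) = 0.50648 × 1204 ≈ 609.80.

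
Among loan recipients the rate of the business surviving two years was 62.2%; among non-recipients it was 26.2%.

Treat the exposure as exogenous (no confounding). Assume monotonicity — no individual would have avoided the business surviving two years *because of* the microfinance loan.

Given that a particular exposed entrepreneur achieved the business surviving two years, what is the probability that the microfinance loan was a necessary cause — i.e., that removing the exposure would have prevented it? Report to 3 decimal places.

PN ≈ 0.579

p₁ = 0.622, p₀ = 0.262.
Under exogeneity and monotonicity, PN = (p₁ − p₀) / p₁.
PN = (0.622 − 0.262) / 0.622 = 0.36 / 0.622 ≈ 0.5788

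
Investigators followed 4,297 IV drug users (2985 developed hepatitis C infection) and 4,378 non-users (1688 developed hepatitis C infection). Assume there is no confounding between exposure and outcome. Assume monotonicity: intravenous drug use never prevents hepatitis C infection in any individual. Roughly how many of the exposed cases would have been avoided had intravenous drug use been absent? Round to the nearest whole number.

p₁ = P(outcome | exposed) = 2985/4297 = 0.69467
p₀ = P(outcome | unexposed) = 1688/4378 = 0.38556
PN = (p₁ − p₀)/p₁ = (0.69467 − 0.38556) / 0.69467 ≈ 0.44497.
Attributable cases ≈ PN × (exposed cases) = 0.44497 × 2985 ≈ 1328.23.

about 1328 cases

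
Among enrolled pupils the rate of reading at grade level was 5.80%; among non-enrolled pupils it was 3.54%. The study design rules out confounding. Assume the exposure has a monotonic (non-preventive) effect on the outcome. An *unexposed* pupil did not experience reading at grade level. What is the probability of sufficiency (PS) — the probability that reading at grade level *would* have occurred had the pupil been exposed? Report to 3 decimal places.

p₁ = 0.058, p₀ = 0.0354.
Under exogeneity and monotonicity, PS = (p₁ − p₀) / (1 − p₀).
PS = (0.058 − 0.0354) / (1 − 0.0354) = 0.0226 / 0.9646 ≈ 0.0234

PS ≈ 0.023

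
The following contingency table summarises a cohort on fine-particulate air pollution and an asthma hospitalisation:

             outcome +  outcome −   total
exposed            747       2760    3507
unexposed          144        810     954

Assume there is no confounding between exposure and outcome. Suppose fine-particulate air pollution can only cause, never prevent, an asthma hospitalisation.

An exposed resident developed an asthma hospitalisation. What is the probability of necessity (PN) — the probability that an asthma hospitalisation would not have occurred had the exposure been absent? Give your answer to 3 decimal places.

PN ≈ 0.291

p₁ = P(outcome | exposed) = 747/3507 = 0.213
p₀ = P(outcome | unexposed) = 144/954 = 0.15094
Under exogeneity and monotonicity, PN = (p₁ − p₀)/p₁.
PN = (0.213 − 0.15094) / 0.213 ≈ 0.2914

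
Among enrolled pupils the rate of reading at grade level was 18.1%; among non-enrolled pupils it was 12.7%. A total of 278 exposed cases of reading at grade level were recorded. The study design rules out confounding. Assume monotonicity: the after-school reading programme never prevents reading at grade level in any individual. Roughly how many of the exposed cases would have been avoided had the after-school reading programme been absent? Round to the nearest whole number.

p₁ = 0.181, p₀ = 0.127.
PN = (p₁ − p₀)/p₁ = (0.181 − 0.127) / 0.181 ≈ 0.29834.
Attributable cases ≈ PN × (exposed cases) = 0.29834 × 278 ≈ 82.94.

about 83 cases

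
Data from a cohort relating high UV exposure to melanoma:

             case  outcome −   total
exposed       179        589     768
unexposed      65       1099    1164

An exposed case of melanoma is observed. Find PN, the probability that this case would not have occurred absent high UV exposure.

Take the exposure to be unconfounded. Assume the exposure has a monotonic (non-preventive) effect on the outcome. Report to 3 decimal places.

PN ≈ 0.760

p₁ = P(outcome | exposed) = 179/768 = 0.23307
p₀ = P(outcome | unexposed) = 65/1164 = 0.055842
Under exogeneity and monotonicity, PN = (p₁ − p₀) / p₁.
PN = (0.23307 − 0.055842) / 0.23307 = 0.17723 / 0.23307 ≈ 0.7604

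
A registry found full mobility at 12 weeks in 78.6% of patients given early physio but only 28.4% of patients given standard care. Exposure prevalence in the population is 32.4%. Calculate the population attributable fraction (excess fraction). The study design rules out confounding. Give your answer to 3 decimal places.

p₁ = 0.786, p₀ = 0.284.
Overall risk P(Y=1) = π·p₁ + (1−π)·p₀ = 0.324×0.786 + 0.676×0.284 = 0.44665.
Under exogeneity, PAF = [P(Y=1) − p₀] / P(Y=1).
PAF = (0.44665 − 0.284) / 0.44665 ≈ 0.3642

PAF ≈ 0.364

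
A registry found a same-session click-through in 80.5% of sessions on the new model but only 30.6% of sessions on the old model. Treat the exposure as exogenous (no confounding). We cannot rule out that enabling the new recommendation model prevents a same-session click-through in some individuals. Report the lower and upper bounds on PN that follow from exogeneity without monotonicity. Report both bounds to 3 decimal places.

p₁ = 0.805, p₀ = 0.306.
Under exogeneity alone the bounds on PN are max{0,(p₁−p₀)/p₁} ≤ PN ≤ min{1,(1−p₀)/p₁}.
  lower = (p₁ − p₀)/p₁ = 0.499 / 0.805 ≈ 0.6199
  upper = min{1, (1 − p₀)/p₁} = 0.694 / 0.805 ≈ 0.8621

0.620 ≤ PN ≤ 0.862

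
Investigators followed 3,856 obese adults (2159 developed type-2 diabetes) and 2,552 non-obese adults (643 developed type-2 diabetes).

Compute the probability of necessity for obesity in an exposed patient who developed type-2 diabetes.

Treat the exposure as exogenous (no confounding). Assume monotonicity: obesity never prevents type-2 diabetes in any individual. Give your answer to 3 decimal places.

PN ≈ 0.550

p₁ = P(outcome | exposed) = 2159/3856 = 0.55991
p₀ = P(outcome | unexposed) = 643/2552 = 0.25196
Under exogeneity and monotonicity, PN = (p₁ − p₀) / p₁.
PN = (0.55991 − 0.25196) / 0.55991 = 0.30795 / 0.55991 ≈ 0.5500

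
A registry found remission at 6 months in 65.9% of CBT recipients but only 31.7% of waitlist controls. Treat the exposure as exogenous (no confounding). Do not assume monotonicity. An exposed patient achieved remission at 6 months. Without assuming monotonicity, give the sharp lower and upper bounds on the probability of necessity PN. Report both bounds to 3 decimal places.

0.519 ≤ PN ≤ 1.000

p₁ = 0.659, p₀ = 0.317.
Under exogeneity alone the bounds on PN are max{0,(p₁−p₀)/p₁} ≤ PN ≤ min{1,(1−p₀)/p₁}.
  lower = (p₁ − p₀)/p₁ = 0.342 / 0.659 ≈ 0.5190
  upper = min{1, (1 − p₀)/p₁} = 0.683 / 0.659 ≈ 1.0364 → capped at 1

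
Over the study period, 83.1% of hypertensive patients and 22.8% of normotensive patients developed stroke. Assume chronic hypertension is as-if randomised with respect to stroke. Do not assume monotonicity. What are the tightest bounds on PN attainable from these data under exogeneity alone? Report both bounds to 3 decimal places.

0.726 ≤ PN ≤ 0.929

p₁ = 0.831, p₀ = 0.228.
Under exogeneity alone the bounds on PN are max{0,(p₁−p₀)/p₁} ≤ PN ≤ min{1,(1−p₀)/p₁}.
  lower = (p₁ − p₀)/p₁ = 0.603 / 0.831 ≈ 0.7256
  upper = min{1, (1 − p₀)/p₁} = 0.772 / 0.831 ≈ 0.9290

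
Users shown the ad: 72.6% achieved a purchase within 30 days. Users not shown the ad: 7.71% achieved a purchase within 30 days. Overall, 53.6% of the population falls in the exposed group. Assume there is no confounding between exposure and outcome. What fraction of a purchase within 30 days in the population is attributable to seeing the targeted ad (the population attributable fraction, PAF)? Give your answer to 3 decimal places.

p₁ = 0.726, p₀ = 0.0771.
Overall risk P(Y=1) = π·p₁ + (1−π)·p₀ = 0.536×0.726 + 0.464×0.0771 = 0.42491.
Under exogeneity, PAF = [P(Y=1) − p₀] / P(Y=1).
PAF = (0.42491 − 0.0771) / 0.42491 ≈ 0.8185

PAF ≈ 0.819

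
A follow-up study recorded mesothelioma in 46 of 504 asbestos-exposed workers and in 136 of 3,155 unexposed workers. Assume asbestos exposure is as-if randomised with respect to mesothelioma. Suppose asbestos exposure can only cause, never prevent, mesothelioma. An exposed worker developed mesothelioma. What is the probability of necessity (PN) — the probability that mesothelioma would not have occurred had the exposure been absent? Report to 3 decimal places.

PN ≈ 0.528

p₁ = P(outcome | exposed) = 46/504 = 0.09127
p₀ = P(outcome | unexposed) = 136/3155 = 0.043106
Under exogeneity and monotonicity, PN = (p₁ − p₀) / p₁.
PN = (0.09127 − 0.043106) / 0.09127 = 0.048164 / 0.09127 ≈ 0.5277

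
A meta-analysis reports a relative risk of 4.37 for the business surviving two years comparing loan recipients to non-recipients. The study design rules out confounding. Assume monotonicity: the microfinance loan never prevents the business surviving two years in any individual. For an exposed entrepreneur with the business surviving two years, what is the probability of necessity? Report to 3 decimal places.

Under exogeneity and monotonicity, PN = (RR − 1) / RR = 1 − 1/RR.
PN = (4.37 − 1) / 4.37 = 3.37 / 4.37 ≈ 0.7712

PN ≈ 0.771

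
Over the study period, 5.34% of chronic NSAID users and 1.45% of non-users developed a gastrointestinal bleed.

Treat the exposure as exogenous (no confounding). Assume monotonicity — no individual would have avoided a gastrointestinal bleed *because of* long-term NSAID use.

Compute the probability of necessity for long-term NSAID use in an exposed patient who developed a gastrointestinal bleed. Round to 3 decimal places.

p₁ = 0.0534, p₀ = 0.0145.
Under exogeneity and monotonicity, PN = (p₁ − p₀) / p₁.
PN = (0.0534 − 0.0145) / 0.0534 = 0.0389 / 0.0534 ≈ 0.7285

PN ≈ 0.728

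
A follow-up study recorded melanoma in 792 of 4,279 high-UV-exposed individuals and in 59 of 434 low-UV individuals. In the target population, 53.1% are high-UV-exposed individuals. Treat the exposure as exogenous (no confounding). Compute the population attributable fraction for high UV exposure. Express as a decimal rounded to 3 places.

p₁ = P(outcome | exposed) = 792/4279 = 0.18509
p₀ = P(outcome | unexposed) = 59/434 = 0.13594
Overall risk P(Y=1) = π·p₁ + (1−π)·p₀ = 0.531×0.18509 + 0.469×0.13594 = 0.16204.
Under exogeneity, PAF = [P(Y=1) − p₀] / P(Y=1).
PAF = (0.16204 − 0.13594) / 0.16204 ≈ 0.1610

PAF ≈ 0.161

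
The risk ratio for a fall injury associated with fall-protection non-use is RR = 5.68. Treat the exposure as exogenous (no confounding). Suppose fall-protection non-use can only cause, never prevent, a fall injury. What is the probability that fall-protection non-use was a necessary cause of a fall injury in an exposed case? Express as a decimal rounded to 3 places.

PN ≈ 0.824

Under exogeneity and monotonicity, PN = (RR − 1) / RR = 1 − 1/RR.
PN = (5.68 − 1) / 5.68 = 4.68 / 5.68 ≈ 0.8239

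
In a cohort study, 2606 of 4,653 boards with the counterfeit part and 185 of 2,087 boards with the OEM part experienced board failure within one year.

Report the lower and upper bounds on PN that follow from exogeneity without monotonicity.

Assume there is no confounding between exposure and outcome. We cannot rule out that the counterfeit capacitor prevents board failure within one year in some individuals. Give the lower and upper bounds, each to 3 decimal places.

0.842 ≤ PN ≤ 1.000

p₁ = P(outcome | exposed) = 2606/4653 = 0.56007
p₀ = P(outcome | unexposed) = 185/2087 = 0.088644
Under exogeneity alone the bounds on PN are max{0,(p₁−p₀)/p₁} ≤ PN ≤ min{1,(1−p₀)/p₁}.
  lower = (p₁ − p₀)/p₁ = 0.47142 / 0.56007 ≈ 0.8417
  upper = min{1, (1 − p₀)/p₁} = 0.91136 / 0.56007 ≈ 1.6272 → capped at 1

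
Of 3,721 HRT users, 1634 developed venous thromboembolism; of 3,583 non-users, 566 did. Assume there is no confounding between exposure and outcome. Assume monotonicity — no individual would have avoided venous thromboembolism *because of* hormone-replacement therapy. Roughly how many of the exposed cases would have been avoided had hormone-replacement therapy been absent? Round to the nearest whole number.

about 1046 cases

p₁ = P(outcome | exposed) = 1634/3721 = 0.43913
p₀ = P(outcome | unexposed) = 566/3583 = 0.15797
PN = (p₁ − p₀)/p₁ = (0.43913 − 0.15797) / 0.43913 ≈ 0.64027.
Attributable cases ≈ PN × (exposed cases) = 0.64027 × 1634 ≈ 1046.20.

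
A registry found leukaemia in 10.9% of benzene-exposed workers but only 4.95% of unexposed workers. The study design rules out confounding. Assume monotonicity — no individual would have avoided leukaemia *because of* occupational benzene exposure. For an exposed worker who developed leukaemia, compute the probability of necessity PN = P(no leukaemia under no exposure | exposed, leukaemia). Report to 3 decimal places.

p₁ = 0.109, p₀ = 0.0495.
Under exogeneity and monotonicity, PN = (p₁ − p₀) / p₁.
PN = (0.109 − 0.0495) / 0.109 = 0.0595 / 0.109 ≈ 0.5459

PN ≈ 0.546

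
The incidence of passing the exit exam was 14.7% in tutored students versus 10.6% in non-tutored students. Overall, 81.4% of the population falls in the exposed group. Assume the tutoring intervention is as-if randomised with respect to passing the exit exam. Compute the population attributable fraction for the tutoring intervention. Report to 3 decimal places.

p₁ = 0.147, p₀ = 0.106.
Overall risk P(Y=1) = π·p₁ + (1−π)·p₀ = 0.814×0.147 + 0.186×0.106 = 0.13937.
Under exogeneity, PAF = [P(Y=1) − p₀] / P(Y=1).
PAF = (0.13937 − 0.106) / 0.13937 ≈ 0.2395

PAF ≈ 0.239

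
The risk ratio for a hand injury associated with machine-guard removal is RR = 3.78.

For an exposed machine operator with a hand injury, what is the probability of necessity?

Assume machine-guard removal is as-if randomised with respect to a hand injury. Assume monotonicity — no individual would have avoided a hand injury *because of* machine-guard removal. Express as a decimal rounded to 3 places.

PN ≈ 0.735

Under exogeneity and monotonicity, PN = (RR − 1) / RR = 1 − 1/RR.
PN = (3.78 − 1) / 3.78 = 2.78 / 3.78 ≈ 0.7354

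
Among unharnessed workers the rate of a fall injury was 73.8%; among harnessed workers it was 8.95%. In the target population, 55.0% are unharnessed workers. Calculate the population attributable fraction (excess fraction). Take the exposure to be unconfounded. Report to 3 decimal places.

PAF ≈ 0.799

p₁ = 0.738, p₀ = 0.0895.
Overall risk P(Y=1) = π·p₁ + (1−π)·p₀ = 0.55×0.738 + 0.45×0.0895 = 0.44618.
Under exogeneity, PAF = [P(Y=1) − p₀] / P(Y=1).
PAF = (0.44618 − 0.0895) / 0.44618 ≈ 0.7994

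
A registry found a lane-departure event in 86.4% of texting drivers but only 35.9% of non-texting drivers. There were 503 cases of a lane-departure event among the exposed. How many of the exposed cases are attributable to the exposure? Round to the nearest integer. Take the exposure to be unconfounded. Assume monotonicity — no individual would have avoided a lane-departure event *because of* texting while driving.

about 294 cases

p₁ = 0.864, p₀ = 0.359.
PN = (p₁ − p₀)/p₁ = (0.864 − 0.359) / 0.864 ≈ 0.58449.
Attributable cases ≈ PN × (exposed cases) = 0.58449 × 503 ≈ 294.00.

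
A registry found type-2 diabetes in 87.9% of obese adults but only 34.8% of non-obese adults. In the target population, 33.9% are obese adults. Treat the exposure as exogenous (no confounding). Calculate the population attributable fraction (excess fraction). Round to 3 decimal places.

p₁ = 0.879, p₀ = 0.348.
Overall risk P(Y=1) = π·p₁ + (1−π)·p₀ = 0.339×0.879 + 0.661×0.348 = 0.52801.
Under exogeneity, PAF = [P(Y=1) − p₀] / P(Y=1).
PAF = (0.52801 − 0.348) / 0.52801 ≈ 0.3409

PAF ≈ 0.341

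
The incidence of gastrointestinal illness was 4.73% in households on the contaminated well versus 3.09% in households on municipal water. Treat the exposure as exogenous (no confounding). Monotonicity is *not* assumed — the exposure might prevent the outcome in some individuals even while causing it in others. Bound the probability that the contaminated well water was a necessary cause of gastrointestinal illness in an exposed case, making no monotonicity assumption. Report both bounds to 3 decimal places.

p₁ = 0.0473, p₀ = 0.0309.
Under exogeneity alone the bounds on PN are max{0,(p₁−p₀)/p₁} ≤ PN ≤ min{1,(1−p₀)/p₁}.
  lower = (p₁ − p₀)/p₁ = 0.0164 / 0.0473 ≈ 0.3467
  upper = min{1, (1 − p₀)/p₁} = 0.9691 / 0.0473 ≈ 20.4884 → capped at 1

0.347 ≤ PN ≤ 1.000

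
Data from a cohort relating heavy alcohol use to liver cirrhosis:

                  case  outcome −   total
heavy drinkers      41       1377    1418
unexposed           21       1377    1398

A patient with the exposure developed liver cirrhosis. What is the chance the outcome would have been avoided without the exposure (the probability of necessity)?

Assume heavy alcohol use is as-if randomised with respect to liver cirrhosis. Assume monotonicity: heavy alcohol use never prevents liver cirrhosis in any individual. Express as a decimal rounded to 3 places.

PN ≈ 0.480

p₁ = P(outcome | exposed) = 41/1418 = 0.028914
p₀ = P(outcome | unexposed) = 21/1398 = 0.015021
Under exogeneity and monotonicity, PN = (p₁ − p₀) / p₁.
PN = (0.028914 − 0.015021) / 0.028914 = 0.013893 / 0.028914 ≈ 0.4805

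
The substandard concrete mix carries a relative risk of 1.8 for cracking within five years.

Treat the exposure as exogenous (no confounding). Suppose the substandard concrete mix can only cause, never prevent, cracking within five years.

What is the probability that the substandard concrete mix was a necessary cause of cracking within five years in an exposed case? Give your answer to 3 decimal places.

PN ≈ 0.444

Under exogeneity and monotonicity, PN = (RR − 1) / RR = 1 − 1/RR.
PN = (1.8 − 1) / 1.8 = 0.8 / 1.8 ≈ 0.4444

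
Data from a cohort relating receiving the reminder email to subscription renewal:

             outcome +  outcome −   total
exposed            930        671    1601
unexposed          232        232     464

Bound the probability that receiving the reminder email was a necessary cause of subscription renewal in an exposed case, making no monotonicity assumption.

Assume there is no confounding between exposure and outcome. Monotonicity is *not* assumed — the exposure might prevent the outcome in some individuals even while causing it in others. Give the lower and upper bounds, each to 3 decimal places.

0.139 ≤ PN ≤ 0.861

p₁ = P(outcome | exposed) = 930/1601 = 0.58089
p₀ = P(outcome | unexposed) = 232/464 = 0.5
Under exogeneity alone the bounds on PN are max{0,(p₁−p₀)/p₁} ≤ PN ≤ min{1,(1−p₀)/p₁}.
  lower = (p₁ − p₀)/p₁ = 0.080887 / 0.58089 ≈ 0.1392
  upper = min{1, (1 − p₀)/p₁} = 0.5 / 0.58089 ≈ 0.8608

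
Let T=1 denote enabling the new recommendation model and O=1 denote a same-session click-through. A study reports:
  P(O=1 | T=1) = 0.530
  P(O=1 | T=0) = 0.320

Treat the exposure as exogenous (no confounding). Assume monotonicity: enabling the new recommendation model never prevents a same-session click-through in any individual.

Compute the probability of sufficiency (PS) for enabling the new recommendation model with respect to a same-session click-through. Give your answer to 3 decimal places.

Let p₁ = 0.53, p₀ = 0.32.
Under exogeneity and monotonicity, PS = (p₁ − p₀) / (1 − p₀).
PS = (0.53 − 0.32) / (1 − 0.32) = 0.21 / 0.68 ≈ 0.3088

PS ≈ 0.309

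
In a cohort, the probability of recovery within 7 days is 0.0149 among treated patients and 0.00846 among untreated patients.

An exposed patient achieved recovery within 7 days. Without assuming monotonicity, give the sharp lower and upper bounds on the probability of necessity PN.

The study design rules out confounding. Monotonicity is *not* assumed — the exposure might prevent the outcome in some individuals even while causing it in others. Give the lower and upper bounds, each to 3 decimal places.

Let p₁ = 0.0149, p₀ = 0.00846.
Under exogeneity alone the bounds on PN are max{0,(p₁−p₀)/p₁} ≤ PN ≤ min{1,(1−p₀)/p₁}.
  lower = (p₁ − p₀)/p₁ = 0.00644 / 0.0149 ≈ 0.4322
  upper = min{1, (1 − p₀)/p₁} = 0.99154 / 0.0149 ≈ 66.5463 → capped at 1

0.432 ≤ PN ≤ 1.000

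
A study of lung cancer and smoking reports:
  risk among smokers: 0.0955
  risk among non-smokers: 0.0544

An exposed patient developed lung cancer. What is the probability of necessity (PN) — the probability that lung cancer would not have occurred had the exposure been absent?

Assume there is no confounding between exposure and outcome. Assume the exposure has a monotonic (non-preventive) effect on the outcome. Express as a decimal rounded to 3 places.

PN ≈ 0.430

Let p₁ = 0.0955, p₀ = 0.0544.
Under exogeneity and monotonicity, PN = (p₁ − p₀) / p₁.
PN = (0.0955 − 0.0544) / 0.0955 = 0.0411 / 0.0955 ≈ 0.4304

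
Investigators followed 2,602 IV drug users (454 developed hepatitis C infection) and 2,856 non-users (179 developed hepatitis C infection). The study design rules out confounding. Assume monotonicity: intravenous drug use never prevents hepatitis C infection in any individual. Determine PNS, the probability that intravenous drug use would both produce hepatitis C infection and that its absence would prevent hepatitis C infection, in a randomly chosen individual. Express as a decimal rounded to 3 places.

p₁ = P(outcome | exposed) = 454/2602 = 0.17448
p₀ = P(outcome | unexposed) = 179/2856 = 0.062675
Under exogeneity and monotonicity, PNS = p₁ − p₀.
PNS = 0.17448 − 0.062675 = 0.11181

PNS ≈ 0.112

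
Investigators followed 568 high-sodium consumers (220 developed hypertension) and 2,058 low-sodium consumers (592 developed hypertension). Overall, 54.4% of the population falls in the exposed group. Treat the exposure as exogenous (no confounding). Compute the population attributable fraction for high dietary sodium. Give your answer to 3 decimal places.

PAF ≈ 0.159

p₁ = P(outcome | exposed) = 220/568 = 0.38732
p₀ = P(outcome | unexposed) = 592/2058 = 0.28766
Overall risk P(Y=1) = π·p₁ + (1−π)·p₀ = 0.544×0.38732 + 0.456×0.28766 = 0.34188.
Under exogeneity, PAF = [P(Y=1) − p₀] / P(Y=1).
PAF = (0.34188 − 0.28766) / 0.34188 ≈ 0.1586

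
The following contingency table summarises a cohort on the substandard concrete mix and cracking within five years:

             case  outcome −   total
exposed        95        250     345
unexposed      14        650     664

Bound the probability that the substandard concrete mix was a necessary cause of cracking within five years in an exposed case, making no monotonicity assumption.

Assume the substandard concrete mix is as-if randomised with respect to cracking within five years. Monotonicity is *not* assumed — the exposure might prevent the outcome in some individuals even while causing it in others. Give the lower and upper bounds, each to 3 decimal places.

p₁ = P(outcome | exposed) = 95/345 = 0.27536
p₀ = P(outcome | unexposed) = 14/664 = 0.021084
Under exogeneity alone the bounds on PN are max{0,(p₁−p₀)/p₁} ≤ PN ≤ min{1,(1−p₀)/p₁}.
  lower = (p₁ − p₀)/p₁ = 0.25428 / 0.27536 ≈ 0.9234
  upper = min{1, (1 − p₀)/p₁} = 0.97892 / 0.27536 ≈ 3.5550 → capped at 1

0.923 ≤ PN ≤ 1.000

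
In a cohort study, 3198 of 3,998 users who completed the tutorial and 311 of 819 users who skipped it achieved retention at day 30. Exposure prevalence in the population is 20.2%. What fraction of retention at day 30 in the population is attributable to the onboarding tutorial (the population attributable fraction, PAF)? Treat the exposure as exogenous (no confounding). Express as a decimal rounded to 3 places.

PAF ≈ 0.183

p₁ = P(outcome | exposed) = 3198/3998 = 0.7999
p₀ = P(outcome | unexposed) = 311/819 = 0.37973
Overall risk P(Y=1) = π·p₁ + (1−π)·p₀ = 0.202×0.7999 + 0.798×0.37973 = 0.46461.
Under exogeneity, PAF = [P(Y=1) − p₀] / P(Y=1).
PAF = (0.46461 − 0.37973) / 0.46461 ≈ 0.1827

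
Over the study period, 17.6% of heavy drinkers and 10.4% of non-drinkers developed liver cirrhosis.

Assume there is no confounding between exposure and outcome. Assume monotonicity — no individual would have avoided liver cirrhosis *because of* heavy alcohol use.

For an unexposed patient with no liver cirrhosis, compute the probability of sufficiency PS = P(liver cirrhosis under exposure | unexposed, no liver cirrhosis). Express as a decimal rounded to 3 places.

p₁ = 0.176, p₀ = 0.104.
Under exogeneity and monotonicity, PS = (p₁ − p₀) / (1 − p₀).
PS = (0.176 − 0.104) / (1 − 0.104) = 0.072 / 0.896 ≈ 0.0804

PS ≈ 0.080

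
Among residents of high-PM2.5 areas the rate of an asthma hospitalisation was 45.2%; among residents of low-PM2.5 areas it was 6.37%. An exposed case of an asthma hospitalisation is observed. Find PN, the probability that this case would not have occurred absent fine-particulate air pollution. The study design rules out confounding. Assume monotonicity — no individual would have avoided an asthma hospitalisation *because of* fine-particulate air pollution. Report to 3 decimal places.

p₁ = 0.452, p₀ = 0.0637.
Under exogeneity and monotonicity, PN = (p₁ − p₀) / p₁.
PN = (0.452 − 0.0637) / 0.452 = 0.3883 / 0.452 ≈ 0.8591

PN ≈ 0.859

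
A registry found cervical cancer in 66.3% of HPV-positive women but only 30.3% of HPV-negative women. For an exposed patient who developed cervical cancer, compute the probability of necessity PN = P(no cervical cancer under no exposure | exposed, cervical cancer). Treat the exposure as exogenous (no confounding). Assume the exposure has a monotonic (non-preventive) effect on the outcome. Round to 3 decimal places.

PN ≈ 0.543

p₁ = 0.663, p₀ = 0.303.
Under exogeneity and monotonicity, PN = (p₁ − p₀) / p₁.
PN = (0.663 − 0.303) / 0.663 = 0.36 / 0.663 ≈ 0.5430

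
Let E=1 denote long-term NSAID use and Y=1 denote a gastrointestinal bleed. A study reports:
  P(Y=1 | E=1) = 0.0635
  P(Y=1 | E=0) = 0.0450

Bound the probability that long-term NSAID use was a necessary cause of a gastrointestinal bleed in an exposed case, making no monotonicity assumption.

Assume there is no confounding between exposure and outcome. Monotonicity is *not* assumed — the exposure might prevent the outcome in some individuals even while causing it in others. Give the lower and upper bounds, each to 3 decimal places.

Let p₁ = 0.0635, p₀ = 0.045.
Under exogeneity alone the bounds on PN are max{0,(p₁−p₀)/p₁} ≤ PN ≤ min{1,(1−p₀)/p₁}.
  lower = (p₁ − p₀)/p₁ = 0.0185 / 0.0635 ≈ 0.2913
  upper = min{1, (1 − p₀)/p₁} = 0.955 / 0.0635 ≈ 15.0394 → capped at 1

0.291 ≤ PN ≤ 1.000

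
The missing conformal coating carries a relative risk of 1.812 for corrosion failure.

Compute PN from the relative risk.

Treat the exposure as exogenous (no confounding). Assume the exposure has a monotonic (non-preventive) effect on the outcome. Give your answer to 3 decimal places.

PN ≈ 0.448

Under exogeneity and monotonicity, PN = (RR − 1) / RR = 1 − 1/RR.
PN = (1.812 − 1) / 1.812 = 0.812 / 1.812 ≈ 0.4481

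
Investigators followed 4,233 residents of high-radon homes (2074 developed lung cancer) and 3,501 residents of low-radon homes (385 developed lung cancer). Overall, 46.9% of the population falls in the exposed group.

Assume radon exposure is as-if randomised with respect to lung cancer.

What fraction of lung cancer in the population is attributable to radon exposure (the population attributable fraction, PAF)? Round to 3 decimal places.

PAF ≈ 0.618

p₁ = P(outcome | exposed) = 2074/4233 = 0.48996
p₀ = P(outcome | unexposed) = 385/3501 = 0.10997
Overall risk P(Y=1) = π·p₁ + (1−π)·p₀ = 0.469×0.48996 + 0.531×0.10997 = 0.28818.
Under exogeneity, PAF = [P(Y=1) − p₀] / P(Y=1).
PAF = (0.28818 − 0.10997) / 0.28818 ≈ 0.6184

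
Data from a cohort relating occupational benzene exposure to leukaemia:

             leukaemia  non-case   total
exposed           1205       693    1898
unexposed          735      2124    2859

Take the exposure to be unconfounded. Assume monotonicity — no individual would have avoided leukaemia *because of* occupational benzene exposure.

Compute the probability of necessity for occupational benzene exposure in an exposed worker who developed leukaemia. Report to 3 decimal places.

PN ≈ 0.595

p₁ = P(outcome | exposed) = 1205/1898 = 0.63488
p₀ = P(outcome | unexposed) = 735/2859 = 0.25708
Under exogeneity and monotonicity, PN = (p₁ − p₀) / p₁.
PN = (0.63488 − 0.25708) / 0.63488 = 0.3778 / 0.63488 ≈ 0.5951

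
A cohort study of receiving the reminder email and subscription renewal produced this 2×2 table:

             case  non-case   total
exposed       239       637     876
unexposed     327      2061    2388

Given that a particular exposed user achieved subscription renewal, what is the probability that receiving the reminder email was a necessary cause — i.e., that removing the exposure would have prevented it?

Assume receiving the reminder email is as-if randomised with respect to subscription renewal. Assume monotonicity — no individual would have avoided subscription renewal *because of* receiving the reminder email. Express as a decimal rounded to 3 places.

PN ≈ 0.498

p₁ = P(outcome | exposed) = 239/876 = 0.27283
p₀ = P(outcome | unexposed) = 327/2388 = 0.13693
Under exogeneity and monotonicity, PN = (p₁ − p₀) / p₁.
PN = (0.27283 − 0.13693) / 0.27283 = 0.1359 / 0.27283 ≈ 0.4981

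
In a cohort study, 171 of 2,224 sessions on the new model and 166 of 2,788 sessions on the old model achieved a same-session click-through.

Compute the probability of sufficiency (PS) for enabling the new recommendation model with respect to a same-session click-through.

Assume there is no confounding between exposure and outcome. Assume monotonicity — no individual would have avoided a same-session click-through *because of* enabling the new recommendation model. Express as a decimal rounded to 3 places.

p₁ = P(outcome | exposed) = 171/2224 = 0.076888
p₀ = P(outcome | unexposed) = 166/2788 = 0.059541
Under exogeneity and monotonicity, PS = (p₁ − p₀) / (1 − p₀).
PS = (0.076888 − 0.059541) / (1 − 0.059541) = 0.017348 / 0.94046 ≈ 0.0184

PS ≈ 0.018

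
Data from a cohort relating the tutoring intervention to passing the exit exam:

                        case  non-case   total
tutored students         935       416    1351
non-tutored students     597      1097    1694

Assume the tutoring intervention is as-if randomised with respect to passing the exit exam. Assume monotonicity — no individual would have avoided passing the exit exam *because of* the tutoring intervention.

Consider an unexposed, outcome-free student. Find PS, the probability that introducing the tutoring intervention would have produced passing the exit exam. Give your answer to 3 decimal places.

p₁ = P(outcome | exposed) = 935/1351 = 0.69208
p₀ = P(outcome | unexposed) = 597/1694 = 0.35242
Under exogeneity and monotonicity, PS = (p₁ − p₀)/(1 − p₀).
PS = (0.69208 − 0.35242) / 0.64758 ≈ 0.5245

PS ≈ 0.525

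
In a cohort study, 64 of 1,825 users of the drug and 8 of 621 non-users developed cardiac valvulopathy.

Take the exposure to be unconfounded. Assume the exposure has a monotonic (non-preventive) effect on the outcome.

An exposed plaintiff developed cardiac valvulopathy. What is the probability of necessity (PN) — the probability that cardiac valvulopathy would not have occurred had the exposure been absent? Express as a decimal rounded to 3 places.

PN ≈ 0.633

p₁ = P(outcome | exposed) = 64/1825 = 0.035068
p₀ = P(outcome | unexposed) = 8/621 = 0.012882
Under exogeneity and monotonicity, PN = (p₁ − p₀) / p₁.
PN = (0.035068 − 0.012882) / 0.035068 = 0.022186 / 0.035068 ≈ 0.6326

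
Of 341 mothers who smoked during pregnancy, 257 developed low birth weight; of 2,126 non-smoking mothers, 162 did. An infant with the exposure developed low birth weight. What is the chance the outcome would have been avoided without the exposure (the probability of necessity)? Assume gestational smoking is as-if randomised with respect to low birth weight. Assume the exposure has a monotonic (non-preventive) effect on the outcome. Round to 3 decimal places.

p₁ = P(outcome | exposed) = 257/341 = 0.75367
p₀ = P(outcome | unexposed) = 162/2126 = 0.076199
Under exogeneity and monotonicity, PN = (p₁ − p₀) / p₁.
PN = (0.75367 − 0.076199) / 0.75367 = 0.67747 / 0.75367 ≈ 0.8989

PN ≈ 0.899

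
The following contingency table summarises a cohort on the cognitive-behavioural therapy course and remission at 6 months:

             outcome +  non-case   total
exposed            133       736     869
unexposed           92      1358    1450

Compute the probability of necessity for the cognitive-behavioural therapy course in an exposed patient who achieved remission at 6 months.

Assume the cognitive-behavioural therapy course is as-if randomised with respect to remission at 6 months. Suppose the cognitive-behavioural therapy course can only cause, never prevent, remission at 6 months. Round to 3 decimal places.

PN ≈ 0.585

p₁ = P(outcome | exposed) = 133/869 = 0.15305
p₀ = P(outcome | unexposed) = 92/1450 = 0.063448
Under exogeneity and monotonicity, PN = (p₁ − p₀)/p₁.
PN = (0.15305 − 0.063448) / 0.15305 ≈ 0.5854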